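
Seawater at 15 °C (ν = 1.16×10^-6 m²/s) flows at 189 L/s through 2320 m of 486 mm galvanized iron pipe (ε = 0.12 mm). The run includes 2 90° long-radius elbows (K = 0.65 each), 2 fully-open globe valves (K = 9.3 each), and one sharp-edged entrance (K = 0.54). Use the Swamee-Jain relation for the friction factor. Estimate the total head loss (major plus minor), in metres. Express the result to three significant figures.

V = 4Q/(πD²) = 1.019 m/s; V²/2g = 0.05291 m
Re = 4.27×10^5, ε/D = 2.47×10^-4 → f = 0.01614 (Swamee-Jain)
Major: h_f = f(L/D)·V²/2g = 0.01614·4774·0.05291 = 4.076 m
Minor: ΣK = 20.4; h_m = ΣK·V²/2g = 1.081 m
Total H_L = 4.076 + 1.081 = 5.157 m

H_L ≈ 5.16 m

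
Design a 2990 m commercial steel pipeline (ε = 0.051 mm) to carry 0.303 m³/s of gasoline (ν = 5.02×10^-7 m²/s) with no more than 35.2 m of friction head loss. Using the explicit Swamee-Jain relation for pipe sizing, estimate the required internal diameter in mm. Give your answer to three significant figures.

Swamee-Jain (Type III): D = 0.66·[ε^1.25·(LQ²/(gh_f))^4.75 + ν·Q^9.4·(L/(gh_f))^5.2]^0.04
LQ²/(gh_f) = 0.7950; L/(gh_f) = 8.659
Term 1 = ε^1.25·(…)^4.75 = 1.45×10^-6; Term 2 = ν·Q^9.4·(…)^5.2 = 5.02×10^-7
D = 0.66·(1.45×10^-6 + 5.02×10^-7)^0.04 = 0.3901 m = 390 mm
Check: V = 2.54 m/s, Re = 1.97×10^6, f = 0.01339, h_f = 33.6 m ≈ 35.2 m ✓

D ≈ 390 mm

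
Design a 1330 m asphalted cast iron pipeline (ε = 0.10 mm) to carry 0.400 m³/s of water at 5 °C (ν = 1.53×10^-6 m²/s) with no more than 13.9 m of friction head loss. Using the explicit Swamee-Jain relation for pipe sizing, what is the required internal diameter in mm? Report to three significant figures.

D ≈ 460 mm

Swamee-Jain (Type III): D = 0.66·[ε^1.25·(LQ²/(gh_f))^4.75 + ν·Q^9.4·(L/(gh_f))^5.2]^0.04
LQ²/(gh_f) = 1.561; L/(gh_f) = 9.754
Term 1 = ε^1.25·(…)^4.75 = 8.28×10^-5; Term 2 = ν·Q^9.4·(…)^5.2 = 3.87×10^-5
D = 0.66·(8.28×10^-5 + 3.87×10^-5)^0.04 = 0.4602 m = 460 mm
Check: V = 2.40 m/s, Re = 7.23×10^5, f = 0.01525, h_f = 13.0 m ≈ 13.9 m ✓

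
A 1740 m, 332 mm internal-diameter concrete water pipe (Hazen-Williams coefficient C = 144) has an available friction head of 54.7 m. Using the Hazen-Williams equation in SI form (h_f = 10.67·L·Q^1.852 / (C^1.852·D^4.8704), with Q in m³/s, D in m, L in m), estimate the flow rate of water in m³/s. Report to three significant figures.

Q ≈ 0.341 m³/s

Rearranging: Q = [h_f·C^1.852·D^4.8704 / (10.67·L)]^(1/1.852)
Q = [54.7·144^1.852·0.332^4.8704 / (10.67·1740)]^0.540 = 0.3409 m³/s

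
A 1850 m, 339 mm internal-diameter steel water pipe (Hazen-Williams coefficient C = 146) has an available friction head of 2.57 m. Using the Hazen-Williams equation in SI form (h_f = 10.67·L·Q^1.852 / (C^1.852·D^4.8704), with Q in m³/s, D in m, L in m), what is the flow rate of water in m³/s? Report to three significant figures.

Q ≈ 0.0678 m³/s

Rearranging: Q = [h_f·C^1.852·D^4.8704 / (10.67·L)]^(1/1.852)
Q = [2.57·146^1.852·0.339^4.8704 / (10.67·1850)]^0.540 = 0.06775 m³/s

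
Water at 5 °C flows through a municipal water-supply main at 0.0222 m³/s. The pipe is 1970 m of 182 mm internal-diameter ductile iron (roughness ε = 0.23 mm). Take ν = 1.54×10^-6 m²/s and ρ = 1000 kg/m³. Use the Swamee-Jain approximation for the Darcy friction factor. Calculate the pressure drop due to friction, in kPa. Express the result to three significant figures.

Δp ≈ 91.4 kPa

V = 4Q/(πD²) = 4·0.0222/(π·0.182²) = 0.8533 m/s
Re = VD/ν = 0.8533·0.182/1.54×10^-6 = 1.01×10^5 → turbulent
ε/D = 0.23/182 = 0.00126
Swamee-Jain: f = 0.02320
h_f = f(L/D)V²/(2g) = 0.02320·(1970/0.182)·0.8533²/(2·9.81) = 9.321 m
Δp = ρg·h_f = 1000·9.81·9.321 = 91.44 kPa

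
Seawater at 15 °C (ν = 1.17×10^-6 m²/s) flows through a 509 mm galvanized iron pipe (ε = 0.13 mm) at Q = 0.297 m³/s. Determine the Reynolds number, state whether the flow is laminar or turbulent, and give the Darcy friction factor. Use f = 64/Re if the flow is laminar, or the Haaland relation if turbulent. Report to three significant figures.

Re ≈ 6.35×10^5; turbulent; f ≈ 0.0155

V = 4Q/(πD²) = 1.460 m/s
Re = VD/ν = 1.460·0.509/1.17×10^-6 = 6.35×10^5
Re > 4000 → turbulent; ε/D = 2.55×10^-4
Haaland: f = 0.01554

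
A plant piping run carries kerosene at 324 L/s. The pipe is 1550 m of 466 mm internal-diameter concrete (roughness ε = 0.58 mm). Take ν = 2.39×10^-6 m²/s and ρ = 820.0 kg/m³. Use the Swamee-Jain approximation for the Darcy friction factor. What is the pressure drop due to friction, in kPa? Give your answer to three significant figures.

Δp ≈ 106 kPa

V = 4Q/(πD²) = 4·0.324/(π·0.466²) = 1.900 m/s
Re = VD/ν = 1.900·0.466/2.39×10^-6 = 3.70×10^5 → turbulent
ε/D = 0.58/466 = 0.00124
Swamee-Jain: f = 0.02154
h_f = f(L/D)V²/(2g) = 0.02154·(1550/0.466)·1.900²/(2·9.81) = 13.18 m
Δp = ρg·h_f = 820.0·9.81·13.18 = 106.0 kPa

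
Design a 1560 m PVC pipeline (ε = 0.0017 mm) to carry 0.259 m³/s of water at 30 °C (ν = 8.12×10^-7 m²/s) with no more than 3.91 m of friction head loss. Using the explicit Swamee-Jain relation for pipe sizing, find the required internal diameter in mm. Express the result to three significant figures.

D ≈ 490 mm

Swamee-Jain (Type III): D = 0.66·[ε^1.25·(LQ²/(gh_f))^4.75 + ν·Q^9.4·(L/(gh_f))^5.2]^0.04
LQ²/(gh_f) = 2.728; L/(gh_f) = 40.67
Term 1 = ε^1.25·(…)^4.75 = 7.22×10^-6; Term 2 = ν·Q^9.4·(…)^5.2 = 5.79×10^-4
D = 0.66·(7.22×10^-6 + 5.79×10^-4)^0.04 = 0.4901 m = 490 mm
Check: V = 1.37 m/s, Re = 8.29×10^5, f = 0.01206, h_f = 3.69 m ≈ 3.91 m ✓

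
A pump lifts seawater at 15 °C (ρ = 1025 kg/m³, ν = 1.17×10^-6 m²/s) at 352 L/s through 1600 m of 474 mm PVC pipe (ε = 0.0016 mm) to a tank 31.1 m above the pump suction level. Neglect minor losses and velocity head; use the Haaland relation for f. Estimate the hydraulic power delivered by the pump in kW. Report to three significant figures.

V = 4Q/(πD²) = 1.995 m/s; Re = 8.08×10^5; ε/D = 3.38×10^-6; f = 0.01206
h_f = f(L/D)V²/2g = 8.257 m
Total head H = z + h_f = 31.1 + 8.257 = 39.36 m
P_hyd = ρgQH = 1025·9.81·0.352·39.36 = 139.3 kW

P_hyd ≈ 139 kW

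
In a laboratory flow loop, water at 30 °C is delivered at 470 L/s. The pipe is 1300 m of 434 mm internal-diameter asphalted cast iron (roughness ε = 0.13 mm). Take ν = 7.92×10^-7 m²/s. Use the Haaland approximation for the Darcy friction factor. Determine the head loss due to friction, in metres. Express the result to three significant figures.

h_f ≈ 23.6 m

V = 4Q/(πD²) = 4·0.470/(π·0.434²) = 3.177 m/s
Re = VD/ν = 3.177·0.434/7.92×10^-7 = 1.74×10^6 → turbulent
ε/D = 0.13/434 = 3.00×10^-4
Haaland: f = 0.01534
h_f = f(L/D)V²/(2g) = 0.01534·(1300/0.434)·3.177²/(2·9.81) = 23.64 m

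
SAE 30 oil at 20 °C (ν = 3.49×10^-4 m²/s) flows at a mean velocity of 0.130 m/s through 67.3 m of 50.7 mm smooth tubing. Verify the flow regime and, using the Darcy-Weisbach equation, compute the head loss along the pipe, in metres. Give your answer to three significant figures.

Re = VD/ν = 0.130·0.05070/3.49×10^-4 = 18.9 → laminar (Re < 2300)
f = 64/Re = 3.389
h_f = f(L/D)V²/(2g) = 3.389·(67.3/0.05070)·0.130²/(2·9.81) = 3.875 m

h_f ≈ 3.87 m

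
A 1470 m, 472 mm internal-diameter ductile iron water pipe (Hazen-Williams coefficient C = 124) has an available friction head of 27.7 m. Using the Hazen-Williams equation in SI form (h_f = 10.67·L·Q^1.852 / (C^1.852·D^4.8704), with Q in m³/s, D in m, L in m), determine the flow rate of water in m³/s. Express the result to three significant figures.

Rearranging: Q = [h_f·C^1.852·D^4.8704 / (10.67·L)]^(1/1.852)
Q = [27.7·124^1.852·0.472^4.8704 / (10.67·1470)]^0.540 = 0.5616 m³/s

Q ≈ 0.562 m³/s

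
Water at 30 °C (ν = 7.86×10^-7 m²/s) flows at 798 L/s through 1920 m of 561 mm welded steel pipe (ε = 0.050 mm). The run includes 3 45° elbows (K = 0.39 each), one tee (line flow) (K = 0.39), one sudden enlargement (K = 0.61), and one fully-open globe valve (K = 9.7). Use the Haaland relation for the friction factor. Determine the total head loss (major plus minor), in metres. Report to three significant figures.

H_L ≈ 28.9 m

V = 4Q/(πD²) = 3.228 m/s; V²/2g = 0.5312 m
Re = 2.30×10^6, ε/D = 8.91×10^-5 → f = 0.01245 (Haaland)
Major: h_f = f(L/D)·V²/2g = 0.01245·3422·0.5312 = 22.63 m
Minor: ΣK = 11.9; h_m = ΣK·V²/2g = 6.306 m
Total H_L = 22.63 + 6.306 = 28.93 m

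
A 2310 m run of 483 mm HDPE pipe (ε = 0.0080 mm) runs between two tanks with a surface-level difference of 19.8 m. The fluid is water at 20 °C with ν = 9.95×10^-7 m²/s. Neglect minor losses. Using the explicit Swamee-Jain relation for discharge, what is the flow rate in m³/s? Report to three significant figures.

Swamee-Jain (Type II): Q = -0.965·√(gD⁵h_f/L)·ln[ε/(3.7D) + √(3.17ν²L/(gD³h_f))]
√(gD⁵h_f/L) = √(9.81·0.483⁵·19.8/2310) = 0.04701
ε/(3.7D) = 4.48×10^-6; √(3.17ν²L/(gD³h_f)) = 1.82×10^-5
Q = -0.965·0.04701·ln(2.268×10^-5) = 0.4852 m³/s
Check: V = 2.65 m/s, Re = 1.29×10^6, f = 0.01159, h_f = 19.8 m ≈ 19.8 m ✓

Q ≈ 0.485 m³/s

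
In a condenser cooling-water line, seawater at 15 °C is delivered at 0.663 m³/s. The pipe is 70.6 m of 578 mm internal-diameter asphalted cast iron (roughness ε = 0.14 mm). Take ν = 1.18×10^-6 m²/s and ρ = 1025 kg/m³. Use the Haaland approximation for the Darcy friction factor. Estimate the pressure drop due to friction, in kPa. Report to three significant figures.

Δp ≈ 5.96 kPa

V = 4Q/(πD²) = 4·0.663/(π·0.578²) = 2.527 m/s
Re = VD/ν = 2.527·0.578/1.18×10^-6 = 1.24×10^6 → turbulent
ε/D = 0.14/578 = 2.42×10^-4
Haaland: f = 0.01492
h_f = f(L/D)V²/(2g) = 0.01492·(70.6/0.578)·2.527²/(2·9.81) = 0.5929 m
Δp = ρg·h_f = 1025·9.81·0.5929 = 5.962 kPa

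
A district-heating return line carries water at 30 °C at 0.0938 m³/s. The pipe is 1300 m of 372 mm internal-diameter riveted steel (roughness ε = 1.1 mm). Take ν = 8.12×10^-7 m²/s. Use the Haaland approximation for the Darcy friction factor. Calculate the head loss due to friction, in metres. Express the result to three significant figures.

h_f ≈ 3.51 m

V = 4Q/(πD²) = 4·0.0938/(π·0.372²) = 0.8630 m/s
Re = VD/ν = 0.8630·0.372/8.12×10^-7 = 3.95×10^5 → turbulent
ε/D = 1.1/372 = 0.00296
Haaland: f = 0.02642
h_f = f(L/D)V²/(2g) = 0.02642·(1300/0.372)·0.8630²/(2·9.81) = 3.505 m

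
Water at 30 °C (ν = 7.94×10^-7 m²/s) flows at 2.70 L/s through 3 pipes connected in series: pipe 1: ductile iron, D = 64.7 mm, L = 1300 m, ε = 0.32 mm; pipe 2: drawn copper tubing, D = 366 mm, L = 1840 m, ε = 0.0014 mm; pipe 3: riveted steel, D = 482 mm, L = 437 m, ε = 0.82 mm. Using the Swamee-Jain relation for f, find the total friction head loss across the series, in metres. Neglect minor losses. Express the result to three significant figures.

H ≈ 22.1 m

Pipe 1: V = 0.8212 m/s, Re = 6.69×10^4, ε/D = 0.00495, f = 0.03197, h_1 = f(L/D)V²/2g = 22.08 m
Pipe 2: V = 0.02566 m/s, Re = 1.18×10^4, ε/D = 3.83×10^-6, f = 0.02960, h_2 = f(L/D)V²/2g = 0.004994 m
Pipe 3: V = 0.01480 m/s, Re = 8980, ε/D = 0.00170, f = 0.03458, h_3 = f(L/D)V²/2g = 3.499×10^-4 m
Series → Q common, losses add: H = Σh = 22.08 m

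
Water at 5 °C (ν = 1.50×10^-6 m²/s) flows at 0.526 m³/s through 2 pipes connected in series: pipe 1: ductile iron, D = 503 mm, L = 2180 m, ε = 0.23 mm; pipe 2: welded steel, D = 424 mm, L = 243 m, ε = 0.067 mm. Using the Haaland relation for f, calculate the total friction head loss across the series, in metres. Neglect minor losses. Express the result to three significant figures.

Pipe 1: V = 2.647 m/s, Re = 8.88×10^5, ε/D = 4.57×10^-4, f = 0.01693, h_1 = f(L/D)V²/2g = 26.20 m
Pipe 2: V = 3.725 m/s, Re = 1.05×10^6, ε/D = 1.58×10^-4, f = 0.01406, h_2 = f(L/D)V²/2g = 5.701 m
Series → Q common, losses add: H = Σh = 31.90 m

H ≈ 31.9 m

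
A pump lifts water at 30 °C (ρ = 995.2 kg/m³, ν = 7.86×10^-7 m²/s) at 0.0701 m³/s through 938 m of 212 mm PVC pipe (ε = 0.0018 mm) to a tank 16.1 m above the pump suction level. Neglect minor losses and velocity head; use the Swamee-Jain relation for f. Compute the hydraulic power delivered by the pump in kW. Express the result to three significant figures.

V = 4Q/(πD²) = 1.986 m/s; Re = 5.36×10^5; ε/D = 8.49×10^-6; f = 0.01307
h_f = f(L/D)V²/2g = 11.63 m
Total head H = z + h_f = 16.1 + 11.63 = 27.73 m
P_hyd = ρgQH = 995.2·9.81·0.0701·27.73 = 18.98 kW

P_hyd ≈ 19.0 kW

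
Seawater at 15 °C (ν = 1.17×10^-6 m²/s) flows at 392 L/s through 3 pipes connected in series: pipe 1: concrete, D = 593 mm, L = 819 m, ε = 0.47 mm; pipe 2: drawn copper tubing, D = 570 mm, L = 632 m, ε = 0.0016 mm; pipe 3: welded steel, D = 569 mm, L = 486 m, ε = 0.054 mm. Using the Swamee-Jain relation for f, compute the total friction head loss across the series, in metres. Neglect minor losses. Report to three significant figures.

H ≈ 5.78 m

Pipe 1: V = 1.419 m/s, Re = 7.19×10^5, ε/D = 7.93×10^-4, f = 0.01917, h_1 = f(L/D)V²/2g = 2.719 m
Pipe 2: V = 1.536 m/s, Re = 7.48×10^5, ε/D = 2.81×10^-6, f = 0.01225, h_2 = f(L/D)V²/2g = 1.634 m
Pipe 3: V = 1.542 m/s, Re = 7.50×10^5, ε/D = 9.49×10^-5, f = 0.01379, h_3 = f(L/D)V²/2g = 1.427 m
Series → Q common, losses add: H = Σh = 5.780 m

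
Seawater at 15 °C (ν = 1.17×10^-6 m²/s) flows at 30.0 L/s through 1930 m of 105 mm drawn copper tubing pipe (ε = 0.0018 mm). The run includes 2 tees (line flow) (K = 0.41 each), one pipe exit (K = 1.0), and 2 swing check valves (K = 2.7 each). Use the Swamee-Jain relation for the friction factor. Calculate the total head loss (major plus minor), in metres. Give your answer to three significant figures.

V = 4Q/(πD²) = 3.465 m/s; V²/2g = 0.6118 m
Re = 3.11×10^5, ε/D = 1.71×10^-5 → f = 0.01448 (Swamee-Jain)
Major: h_f = f(L/D)·V²/2g = 0.01448·18381·0.6118 = 162.9 m
Minor: ΣK = 7.22; h_m = ΣK·V²/2g = 4.417 m
Total H_L = 162.9 + 4.417 = 167.3 m

H_L ≈ 167 m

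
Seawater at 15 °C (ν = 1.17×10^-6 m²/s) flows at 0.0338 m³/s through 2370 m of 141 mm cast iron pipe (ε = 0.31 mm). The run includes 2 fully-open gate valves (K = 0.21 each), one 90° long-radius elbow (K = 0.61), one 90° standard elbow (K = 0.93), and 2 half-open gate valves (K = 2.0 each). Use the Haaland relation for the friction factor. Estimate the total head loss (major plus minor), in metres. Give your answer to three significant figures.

H_L ≈ 100 m

V = 4Q/(πD²) = 2.165 m/s; V²/2g = 0.2388 m
Re = 2.61×10^5, ε/D = 0.00220 → f = 0.02464 (Haaland)
Major: h_f = f(L/D)·V²/2g = 0.02464·16809·0.2388 = 98.91 m
Minor: ΣK = 5.96; h_m = ΣK·V²/2g = 1.423 m
Total H_L = 98.91 + 1.423 = 100.3 m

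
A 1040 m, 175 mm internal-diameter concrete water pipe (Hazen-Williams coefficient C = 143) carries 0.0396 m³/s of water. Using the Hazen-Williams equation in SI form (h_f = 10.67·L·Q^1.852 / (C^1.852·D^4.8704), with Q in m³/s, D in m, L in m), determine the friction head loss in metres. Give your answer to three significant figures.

h_f ≈ 13.9 m

h_f = 10.67·1040·0.0396^1.852 / (143^1.852·0.175^4.8704) = 13.90 m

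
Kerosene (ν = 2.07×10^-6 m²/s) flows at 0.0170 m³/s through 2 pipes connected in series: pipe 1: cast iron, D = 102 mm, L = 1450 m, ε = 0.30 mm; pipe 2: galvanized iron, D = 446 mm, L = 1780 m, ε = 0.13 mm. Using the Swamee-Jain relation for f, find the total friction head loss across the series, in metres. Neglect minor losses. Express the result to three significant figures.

Pipe 1: V = 2.080 m/s, Re = 1.03×10^5, ε/D = 0.00294, f = 0.02755, h_1 = f(L/D)V²/2g = 86.41 m
Pipe 2: V = 0.1088 m/s, Re = 2.34×10^4, ε/D = 2.91×10^-4, f = 0.02559, h_2 = f(L/D)V²/2g = 0.06163 m
Series → Q common, losses add: H = Σh = 86.47 m

H ≈ 86.5 m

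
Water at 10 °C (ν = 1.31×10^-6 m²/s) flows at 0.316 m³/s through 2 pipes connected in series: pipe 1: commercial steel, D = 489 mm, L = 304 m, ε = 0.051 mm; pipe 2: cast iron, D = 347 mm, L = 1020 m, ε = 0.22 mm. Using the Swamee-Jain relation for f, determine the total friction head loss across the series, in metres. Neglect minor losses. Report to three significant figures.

H ≈ 31.7 m

Pipe 1: V = 1.683 m/s, Re = 6.28×10^5, ε/D = 1.04×10^-4, f = 0.01416, h_1 = f(L/D)V²/2g = 1.271 m
Pipe 2: V = 3.341 m/s, Re = 8.85×10^5, ε/D = 6.34×10^-4, f = 0.01820, h_2 = f(L/D)V²/2g = 30.45 m
Series → Q common, losses add: H = Σh = 31.72 m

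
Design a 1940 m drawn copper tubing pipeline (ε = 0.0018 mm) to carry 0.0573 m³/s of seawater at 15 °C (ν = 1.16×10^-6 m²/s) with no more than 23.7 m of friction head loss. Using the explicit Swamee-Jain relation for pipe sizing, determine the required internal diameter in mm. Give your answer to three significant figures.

Swamee-Jain (Type III): D = 0.66·[ε^1.25·(LQ²/(gh_f))^4.75 + ν·Q^9.4·(L/(gh_f))^5.2]^0.04
LQ²/(gh_f) = 0.02740; L/(gh_f) = 8.344
Term 1 = ε^1.25·(…)^4.75 = 2.50×10^-15; Term 2 = ν·Q^9.4·(…)^5.2 = 1.52×10^-13
D = 0.66·(2.50×10^-15 + 1.52×10^-13)^0.04 = 0.2028 m = 203 mm
Check: V = 1.77 m/s, Re = 3.10×10^5, f = 0.01439, h_f = 22.1 m ≈ 23.7 m ✓

D ≈ 203 mm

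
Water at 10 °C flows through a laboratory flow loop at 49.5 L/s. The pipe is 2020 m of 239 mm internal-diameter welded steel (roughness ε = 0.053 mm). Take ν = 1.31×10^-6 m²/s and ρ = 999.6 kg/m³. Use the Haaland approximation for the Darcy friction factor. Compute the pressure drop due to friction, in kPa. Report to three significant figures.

Δp ≈ 87.4 kPa

V = 4Q/(πD²) = 4·0.0495/(π·0.239²) = 1.103 m/s
Re = VD/ν = 1.103·0.239/1.31×10^-6 = 2.01×10^5 → turbulent
ε/D = 0.053/239 = 2.22×10^-4
Haaland: f = 0.01700
h_f = f(L/D)V²/(2g) = 0.01700·(2020/0.239)·1.103²/(2·9.81) = 8.916 m
Δp = ρg·h_f = 999.6·9.81·8.916 = 87.43 kPa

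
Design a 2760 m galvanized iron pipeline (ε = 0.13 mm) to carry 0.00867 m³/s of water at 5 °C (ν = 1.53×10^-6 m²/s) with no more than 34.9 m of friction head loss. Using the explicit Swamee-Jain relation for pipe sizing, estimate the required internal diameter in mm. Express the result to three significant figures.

Swamee-Jain (Type III): D = 0.66·[ε^1.25·(LQ²/(gh_f))^4.75 + ν·Q^9.4·(L/(gh_f))^5.2]^0.04
LQ²/(gh_f) = 6.060×10^-4; L/(gh_f) = 8.061
Term 1 = ε^1.25·(…)^4.75 = 7.23×10^-21; Term 2 = ν·Q^9.4·(…)^5.2 = 3.28×10^-21
D = 0.66·(7.23×10^-21 + 3.28×10^-21)^0.04 = 0.1048 m = 105 mm
Check: V = 1.00 m/s, Re = 6.88×10^4, f = 0.02397, h_f = 32.5 m ≈ 34.9 m ✓

D ≈ 105 mm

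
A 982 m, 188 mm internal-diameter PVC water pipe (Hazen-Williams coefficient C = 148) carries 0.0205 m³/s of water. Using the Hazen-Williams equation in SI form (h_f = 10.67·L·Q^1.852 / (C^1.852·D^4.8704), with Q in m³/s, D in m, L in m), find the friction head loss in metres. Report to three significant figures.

h_f ≈ 2.57 m

h_f = 10.67·982·0.0205^1.852 / (148^1.852·0.188^4.8704) = 2.567 m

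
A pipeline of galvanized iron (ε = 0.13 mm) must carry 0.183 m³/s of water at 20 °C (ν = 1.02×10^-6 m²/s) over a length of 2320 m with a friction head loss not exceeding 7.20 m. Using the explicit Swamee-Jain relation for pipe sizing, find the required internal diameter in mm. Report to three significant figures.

D ≈ 436 mm

Swamee-Jain (Type III): D = 0.66·[ε^1.25·(LQ²/(gh_f))^4.75 + ν·Q^9.4·(L/(gh_f))^5.2]^0.04
LQ²/(gh_f) = 1.100; L/(gh_f) = 32.85
Term 1 = ε^1.25·(…)^4.75 = 2.18×10^-5; Term 2 = ν·Q^9.4·(…)^5.2 = 9.15×10^-6
D = 0.66·(2.18×10^-5 + 9.15×10^-6)^0.04 = 0.4357 m = 436 mm
Check: V = 1.23 m/s, Re = 5.24×10^5, f = 0.01631, h_f = 6.67 m ≈ 7.20 m ✓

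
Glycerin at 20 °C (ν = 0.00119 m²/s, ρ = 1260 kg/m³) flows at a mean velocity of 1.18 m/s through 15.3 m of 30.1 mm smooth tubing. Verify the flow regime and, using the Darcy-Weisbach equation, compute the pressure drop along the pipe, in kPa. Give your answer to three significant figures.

Re = VD/ν = 1.18·0.03010/0.00119 = 29.8 → laminar (Re < 2300)
f = 64/Re = 2.144
h_f = f(L/D)V²/(2g) = 2.144·(15.3/0.03010)·1.18²/(2·9.81) = 77.35 m
Δp = ρg·h_f = 1260·9.81·77.35 = 956.1 kPa

Δp ≈ 956 kPa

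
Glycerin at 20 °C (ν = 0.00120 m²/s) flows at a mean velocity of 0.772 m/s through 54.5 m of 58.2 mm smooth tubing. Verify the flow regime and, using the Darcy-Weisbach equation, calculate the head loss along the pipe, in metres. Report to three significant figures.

Re = VD/ν = 0.772·0.05820/0.00120 = 37.4 → laminar (Re < 2300)
f = 64/Re = 1.709
h_f = f(L/D)V²/(2g) = 1.709·(54.5/0.05820)·0.772²/(2·9.81) = 48.62 m

h_f ≈ 48.6 m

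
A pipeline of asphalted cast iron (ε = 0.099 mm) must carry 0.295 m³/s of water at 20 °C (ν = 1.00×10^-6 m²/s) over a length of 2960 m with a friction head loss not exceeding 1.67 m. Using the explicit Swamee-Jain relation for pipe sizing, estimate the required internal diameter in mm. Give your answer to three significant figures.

D ≈ 725 mm

Swamee-Jain (Type III): D = 0.66·[ε^1.25·(LQ²/(gh_f))^4.75 + ν·Q^9.4·(L/(gh_f))^5.2]^0.04
LQ²/(gh_f) = 15.72; L/(gh_f) = 180.7
Term 1 = ε^1.25·(…)^4.75 = 4.77; Term 2 = ν·Q^9.4·(…)^5.2 = 5.65
D = 0.66·(4.77 + 5.65)^0.04 = 0.7249 m = 725 mm
Check: V = 0.715 m/s, Re = 5.18×10^5, f = 0.01482, h_f = 1.58 m ≈ 1.67 m ✓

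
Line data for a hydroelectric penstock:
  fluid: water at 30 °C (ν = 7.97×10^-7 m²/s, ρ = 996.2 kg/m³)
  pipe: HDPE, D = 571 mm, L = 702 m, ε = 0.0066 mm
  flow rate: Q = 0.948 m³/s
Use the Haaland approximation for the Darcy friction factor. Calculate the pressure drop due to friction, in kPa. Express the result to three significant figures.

Δp ≈ 86.5 kPa

V = 4Q/(πD²) = 4·0.948/(π·0.571²) = 3.702 m/s
Re = VD/ν = 3.702·0.571/7.97×10^-7 = 2.65×10^6 → turbulent
ε/D = 0.0066/571 = 1.16×10^-5
Haaland: f = 0.01031
h_f = f(L/D)V²/(2g) = 0.01031·(702/0.571)·3.702²/(2·9.81) = 8.854 m
Δp = ρg·h_f = 996.2·9.81·8.854 = 86.52 kPa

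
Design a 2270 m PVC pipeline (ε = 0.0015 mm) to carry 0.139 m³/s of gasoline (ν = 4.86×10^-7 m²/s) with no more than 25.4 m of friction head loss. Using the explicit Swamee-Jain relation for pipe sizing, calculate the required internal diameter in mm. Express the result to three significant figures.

Swamee-Jain (Type III): D = 0.66·[ε^1.25·(LQ²/(gh_f))^4.75 + ν·Q^9.4·(L/(gh_f))^5.2]^0.04
LQ²/(gh_f) = 0.1760; L/(gh_f) = 9.110
Term 1 = ε^1.25·(…)^4.75 = 1.37×10^-11; Term 2 = ν·Q^9.4·(…)^5.2 = 4.17×10^-10
D = 0.66·(1.37×10^-11 + 4.17×10^-10)^0.04 = 0.2786 m = 279 mm
Check: V = 2.28 m/s, Re = 1.31×10^6, f = 0.01126, h_f = 24.3 m ≈ 25.4 m ✓

D ≈ 279 mm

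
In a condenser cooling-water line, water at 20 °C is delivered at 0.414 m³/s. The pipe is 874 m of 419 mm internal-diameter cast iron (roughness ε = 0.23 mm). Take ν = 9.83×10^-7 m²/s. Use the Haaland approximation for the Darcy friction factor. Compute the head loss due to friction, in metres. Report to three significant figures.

h_f ≈ 16.7 m

V = 4Q/(πD²) = 4·0.414/(π·0.419²) = 3.002 m/s
Re = VD/ν = 3.002·0.419/9.83×10^-7 = 1.28×10^6 → turbulent
ε/D = 0.23/419 = 5.49×10^-4
Haaland: f = 0.01741
h_f = f(L/D)V²/(2g) = 0.01741·(874/0.419)·3.002²/(2·9.81) = 16.69 m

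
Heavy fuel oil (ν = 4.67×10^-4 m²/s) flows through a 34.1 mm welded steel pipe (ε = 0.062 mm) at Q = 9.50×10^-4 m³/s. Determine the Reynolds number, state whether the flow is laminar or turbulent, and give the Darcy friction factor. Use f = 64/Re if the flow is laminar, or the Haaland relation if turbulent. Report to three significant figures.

V = 4Q/(πD²) = 1.040 m/s
Re = VD/ν = 1.040·0.0341/4.67×10^-4 = 76.0
Re < 2300 → laminar → f = 64/Re = 0.8426

Re ≈ 76.0; laminar; f = 64/Re ≈ 0.843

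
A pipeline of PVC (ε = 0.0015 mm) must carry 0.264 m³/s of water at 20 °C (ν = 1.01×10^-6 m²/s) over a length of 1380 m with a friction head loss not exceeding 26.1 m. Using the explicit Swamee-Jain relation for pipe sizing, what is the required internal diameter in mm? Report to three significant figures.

Swamee-Jain (Type III): D = 0.66·[ε^1.25·(LQ²/(gh_f))^4.75 + ν·Q^9.4·(L/(gh_f))^5.2]^0.04
LQ²/(gh_f) = 0.3756; L/(gh_f) = 5.390
Term 1 = ε^1.25·(…)^4.75 = 5.02×10^-10; Term 2 = ν·Q^9.4·(…)^5.2 = 2.35×10^-8
D = 0.66·(5.02×10^-10 + 2.35×10^-8)^0.04 = 0.3272 m = 327 mm
Check: V = 3.14 m/s, Re = 1.02×10^6, f = 0.01169, h_f = 24.8 m ≈ 26.1 m ✓

D ≈ 327 mm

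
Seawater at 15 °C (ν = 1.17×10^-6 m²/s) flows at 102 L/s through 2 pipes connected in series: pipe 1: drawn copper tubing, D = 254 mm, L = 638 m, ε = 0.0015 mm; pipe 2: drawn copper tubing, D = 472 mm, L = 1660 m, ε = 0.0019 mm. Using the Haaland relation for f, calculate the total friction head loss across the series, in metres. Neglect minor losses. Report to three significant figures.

H ≈ 7.89 m

Pipe 1: V = 2.013 m/s, Re = 4.37×10^5, ε/D = 5.91×10^-6, f = 0.01344, h_1 = f(L/D)V²/2g = 6.974 m
Pipe 2: V = 0.5829 m/s, Re = 2.35×10^5, ε/D = 4.03×10^-6, f = 0.01505, h_2 = f(L/D)V²/2g = 0.9166 m
Series → Q common, losses add: H = Σh = 7.890 m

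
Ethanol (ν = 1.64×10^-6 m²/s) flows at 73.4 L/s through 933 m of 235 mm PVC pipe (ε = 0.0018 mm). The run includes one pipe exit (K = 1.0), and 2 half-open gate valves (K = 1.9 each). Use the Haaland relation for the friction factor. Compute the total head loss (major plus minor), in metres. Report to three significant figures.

H_L ≈ 9.38 m

V = 4Q/(πD²) = 1.692 m/s; V²/2g = 0.1460 m
Re = 2.42×10^5, ε/D = 7.66×10^-6 → f = 0.01498 (Haaland)
Major: h_f = f(L/D)·V²/2g = 0.01498·3970·0.1460 = 8.684 m
Minor: ΣK = 4.80; h_m = ΣK·V²/2g = 0.7006 m
Total H_L = 8.684 + 0.7006 = 9.384 m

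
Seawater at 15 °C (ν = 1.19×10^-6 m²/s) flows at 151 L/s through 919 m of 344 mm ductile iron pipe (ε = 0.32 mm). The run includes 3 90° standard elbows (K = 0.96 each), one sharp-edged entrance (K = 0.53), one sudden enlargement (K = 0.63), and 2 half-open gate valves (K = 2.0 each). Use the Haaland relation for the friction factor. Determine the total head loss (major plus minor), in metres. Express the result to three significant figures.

V = 4Q/(πD²) = 1.625 m/s; V²/2g = 0.1345 m
Re = 4.70×10^5, ε/D = 9.30×10^-4 → f = 0.01992 (Haaland)
Major: h_f = f(L/D)·V²/2g = 0.01992·2672·0.1345 = 7.158 m
Minor: ΣK = 8.04; h_m = ΣK·V²/2g = 1.082 m
Total H_L = 7.158 + 1.082 = 8.240 m

H_L ≈ 8.24 m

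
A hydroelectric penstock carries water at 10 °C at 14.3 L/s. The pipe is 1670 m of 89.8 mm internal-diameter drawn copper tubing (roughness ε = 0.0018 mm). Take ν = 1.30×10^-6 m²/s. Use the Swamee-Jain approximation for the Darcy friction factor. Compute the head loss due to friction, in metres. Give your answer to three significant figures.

h_f ≈ 79.6 m

V = 4Q/(πD²) = 4·0.0143/(π·0.0898²) = 2.258 m/s
Re = VD/ν = 2.258·0.0898/1.30×10^-6 = 1.56×10^5 → turbulent
ε/D = 0.0018/89.8 = 2.00×10^-5
Swamee-Jain: f = 0.01647
h_f = f(L/D)V²/(2g) = 0.01647·(1670/0.0898)·2.258²/(2·9.81) = 79.59 m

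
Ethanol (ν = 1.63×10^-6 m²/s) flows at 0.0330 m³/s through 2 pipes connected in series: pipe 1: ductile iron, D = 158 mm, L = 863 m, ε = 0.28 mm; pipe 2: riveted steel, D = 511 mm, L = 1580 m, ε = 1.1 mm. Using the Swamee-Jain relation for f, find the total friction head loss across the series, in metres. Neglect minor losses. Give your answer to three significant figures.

Pipe 1: V = 1.683 m/s, Re = 1.63×10^5, ε/D = 0.00177, f = 0.02404, h_1 = f(L/D)V²/2g = 18.96 m
Pipe 2: V = 0.1609 m/s, Re = 5.04×10^4, ε/D = 0.00215, f = 0.02710, h_2 = f(L/D)V²/2g = 0.1106 m
Series → Q common, losses add: H = Σh = 19.07 m

H ≈ 19.1 m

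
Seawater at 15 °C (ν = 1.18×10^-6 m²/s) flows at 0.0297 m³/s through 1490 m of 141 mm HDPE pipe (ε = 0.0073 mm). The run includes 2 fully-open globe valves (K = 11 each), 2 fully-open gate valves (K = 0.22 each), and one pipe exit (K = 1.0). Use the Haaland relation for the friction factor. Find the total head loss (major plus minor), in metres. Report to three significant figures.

H_L ≈ 34.5 m

V = 4Q/(πD²) = 1.902 m/s; V²/2g = 0.1844 m
Re = 2.27×10^5, ε/D = 5.18×10^-5 → f = 0.01550 (Haaland)
Major: h_f = f(L/D)·V²/2g = 0.01550·10567·0.1844 = 30.20 m
Minor: ΣK = 23.4; h_m = ΣK·V²/2g = 4.322 m
Total H_L = 30.20 + 4.322 = 34.52 m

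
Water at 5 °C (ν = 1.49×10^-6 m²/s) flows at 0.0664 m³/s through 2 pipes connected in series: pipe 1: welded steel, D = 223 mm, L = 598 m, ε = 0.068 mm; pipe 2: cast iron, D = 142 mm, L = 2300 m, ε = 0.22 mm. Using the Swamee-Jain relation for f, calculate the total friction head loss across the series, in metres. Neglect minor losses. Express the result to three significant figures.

H ≈ 335 m

Pipe 1: V = 1.700 m/s, Re = 2.54×10^5, ε/D = 3.05×10^-4, f = 0.01737, h_1 = f(L/D)V²/2g = 6.861 m
Pipe 2: V = 4.193 m/s, Re = 4.00×10^5, ε/D = 0.00155, f = 0.02258, h_2 = f(L/D)V²/2g = 327.8 m
Series → Q common, losses add: H = Σh = 334.6 m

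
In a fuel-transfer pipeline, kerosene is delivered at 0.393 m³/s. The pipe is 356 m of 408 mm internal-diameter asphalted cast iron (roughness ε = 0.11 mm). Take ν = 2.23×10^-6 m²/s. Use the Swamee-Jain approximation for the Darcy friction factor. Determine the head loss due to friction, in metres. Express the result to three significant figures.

V = 4Q/(πD²) = 4·0.393/(π·0.408²) = 3.006 m/s
Re = VD/ν = 3.006·0.408/2.23×10^-6 = 5.50×10^5 → turbulent
ε/D = 0.11/408 = 2.70×10^-4
Swamee-Jain: f = 0.01602
h_f = f(L/D)V²/(2g) = 0.01602·(356/0.408)·3.006²/(2·9.81) = 6.436 m

h_f ≈ 6.44 m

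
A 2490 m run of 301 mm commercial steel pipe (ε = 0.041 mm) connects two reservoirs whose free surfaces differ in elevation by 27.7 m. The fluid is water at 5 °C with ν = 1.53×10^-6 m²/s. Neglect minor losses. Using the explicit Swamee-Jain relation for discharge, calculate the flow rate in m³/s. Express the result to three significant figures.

Q ≈ 0.148 m³/s

Swamee-Jain (Type II): Q = -0.965·√(gD⁵h_f/L)·ln[ε/(3.7D) + √(3.17ν²L/(gD³h_f))]
√(gD⁵h_f/L) = √(9.81·0.301⁵·27.7/2490) = 0.01642
ε/(3.7D) = 3.68×10^-5; √(3.17ν²L/(gD³h_f)) = 4.99×10^-5
Q = -0.965·0.01642·ln(8.675×10^-5) = 0.1482 m³/s
Check: V = 2.08 m/s, Re = 4.10×10^5, f = 0.01519, h_f = 27.8 m ≈ 27.7 m ✓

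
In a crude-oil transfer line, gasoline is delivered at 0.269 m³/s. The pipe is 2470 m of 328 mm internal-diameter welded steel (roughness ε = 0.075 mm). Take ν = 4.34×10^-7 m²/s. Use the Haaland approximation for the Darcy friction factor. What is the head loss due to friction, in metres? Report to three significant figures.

h_f ≈ 56.3 m

V = 4Q/(πD²) = 4·0.269/(π·0.328²) = 3.184 m/s
Re = VD/ν = 3.184·0.328/4.34×10^-7 = 2.41×10^6 → turbulent
ε/D = 0.075/328 = 2.29×10^-4
Haaland: f = 0.01448
h_f = f(L/D)V²/(2g) = 0.01448·(2470/0.328)·3.184²/(2·9.81) = 56.32 m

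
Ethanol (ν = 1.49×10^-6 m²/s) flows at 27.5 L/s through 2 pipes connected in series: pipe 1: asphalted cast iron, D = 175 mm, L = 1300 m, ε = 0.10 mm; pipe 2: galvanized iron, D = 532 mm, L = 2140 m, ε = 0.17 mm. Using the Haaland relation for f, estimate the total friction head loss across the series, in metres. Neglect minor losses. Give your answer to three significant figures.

H ≈ 9.82 m

Pipe 1: V = 1.143 m/s, Re = 1.34×10^5, ε/D = 5.71×10^-4, f = 0.01970, h_1 = f(L/D)V²/2g = 9.752 m
Pipe 2: V = 0.1237 m/s, Re = 4.42×10^4, ε/D = 3.20×10^-4, f = 0.02221, h_2 = f(L/D)V²/2g = 0.06969 m
Series → Q common, losses add: H = Σh = 9.822 m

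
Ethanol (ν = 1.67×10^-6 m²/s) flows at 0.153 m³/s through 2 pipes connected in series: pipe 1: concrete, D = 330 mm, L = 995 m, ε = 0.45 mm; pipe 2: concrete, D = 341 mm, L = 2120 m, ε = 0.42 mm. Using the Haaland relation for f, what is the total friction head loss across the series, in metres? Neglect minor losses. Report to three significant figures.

H ≈ 29.7 m

Pipe 1: V = 1.789 m/s, Re = 3.53×10^5, ε/D = 0.00136, f = 0.02184, h_1 = f(L/D)V²/2g = 10.74 m
Pipe 2: V = 1.675 m/s, Re = 3.42×10^5, ε/D = 0.00123, f = 0.02136, h_2 = f(L/D)V²/2g = 19.00 m
Series → Q common, losses add: H = Σh = 29.74 m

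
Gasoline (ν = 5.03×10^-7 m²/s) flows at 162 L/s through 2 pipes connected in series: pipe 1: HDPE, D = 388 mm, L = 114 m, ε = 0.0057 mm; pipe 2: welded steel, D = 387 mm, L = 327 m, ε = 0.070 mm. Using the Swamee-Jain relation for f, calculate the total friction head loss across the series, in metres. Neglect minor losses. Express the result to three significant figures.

Pipe 1: V = 1.370 m/s, Re = 1.06×10^6, ε/D = 1.47×10^-5, f = 0.01187, h_1 = f(L/D)V²/2g = 0.3336 m
Pipe 2: V = 1.377 m/s, Re = 1.06×10^6, ε/D = 1.81×10^-4, f = 0.01451, h_2 = f(L/D)V²/2g = 1.185 m
Series → Q common, losses add: H = Σh = 1.519 m

H ≈ 1.52 m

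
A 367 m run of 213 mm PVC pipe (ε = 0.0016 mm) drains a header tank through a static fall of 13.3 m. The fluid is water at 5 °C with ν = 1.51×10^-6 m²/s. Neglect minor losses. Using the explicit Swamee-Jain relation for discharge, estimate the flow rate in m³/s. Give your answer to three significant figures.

Swamee-Jain (Type II): Q = -0.965·√(gD⁵h_f/L)·ln[ε/(3.7D) + √(3.17ν²L/(gD³h_f))]
√(gD⁵h_f/L) = √(9.81·0.213⁵·13.3/367) = 0.01248
ε/(3.7D) = 2.03×10^-6; √(3.17ν²L/(gD³h_f)) = 4.59×10^-5
Q = -0.965·0.01248·ln(4.790×10^-5) = 0.1198 m³/s
Check: V = 3.36 m/s, Re = 4.74×10^5, f = 0.01333, h_f = 13.2 m ≈ 13.3 m ✓

Q ≈ 0.120 m³/s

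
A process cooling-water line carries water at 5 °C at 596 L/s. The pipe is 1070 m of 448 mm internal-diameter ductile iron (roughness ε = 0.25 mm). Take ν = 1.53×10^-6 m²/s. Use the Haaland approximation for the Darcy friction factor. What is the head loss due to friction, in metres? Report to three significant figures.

h_f ≈ 30.5 m

V = 4Q/(πD²) = 4·0.596/(π·0.448²) = 3.781 m/s
Re = VD/ν = 3.781·0.448/1.53×10^-6 = 1.11×10^6 → turbulent
ε/D = 0.25/448 = 5.58×10^-4
Haaland: f = 0.01752
h_f = f(L/D)V²/(2g) = 0.01752·(1070/0.448)·3.781²/(2·9.81) = 30.49 m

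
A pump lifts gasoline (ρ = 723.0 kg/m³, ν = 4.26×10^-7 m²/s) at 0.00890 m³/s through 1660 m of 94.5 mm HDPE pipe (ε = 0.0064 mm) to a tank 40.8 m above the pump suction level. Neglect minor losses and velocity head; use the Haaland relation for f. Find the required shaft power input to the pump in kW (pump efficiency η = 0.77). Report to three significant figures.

V = 4Q/(πD²) = 1.269 m/s; Re = 2.81×10^5; ε/D = 6.77×10^-5; f = 0.01509
h_f = f(L/D)V²/2g = 21.75 m
Total head H = z + h_f = 40.8 + 21.75 = 62.55 m
P_hyd = ρgQH = 723.0·9.81·0.00890·62.55 = 3.949 kW
P_shaft = P_hyd/η = 3.949/0.77 = 5.128 kW

P_shaft ≈ 5.13 kW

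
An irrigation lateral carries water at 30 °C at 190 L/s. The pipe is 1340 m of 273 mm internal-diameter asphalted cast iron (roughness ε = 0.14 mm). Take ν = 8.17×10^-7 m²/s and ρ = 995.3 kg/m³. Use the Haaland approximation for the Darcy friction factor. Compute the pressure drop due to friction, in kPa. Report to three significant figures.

V = 4Q/(πD²) = 4·0.190/(π·0.273²) = 3.246 m/s
Re = VD/ν = 3.246·0.273/8.17×10^-7 = 1.08×10^6 → turbulent
ε/D = 0.14/273 = 5.13×10^-4
Haaland: f = 0.01723
h_f = f(L/D)V²/(2g) = 0.01723·(1340/0.273)·3.246²/(2·9.81) = 45.41 m
Δp = ρg·h_f = 995.3·9.81·45.41 = 443.4 kPa

Δp ≈ 443 kPa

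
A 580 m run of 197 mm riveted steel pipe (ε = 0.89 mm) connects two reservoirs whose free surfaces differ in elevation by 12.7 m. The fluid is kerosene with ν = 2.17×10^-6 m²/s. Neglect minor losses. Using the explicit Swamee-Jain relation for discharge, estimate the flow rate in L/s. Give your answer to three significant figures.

Q ≈ 51.1 L/s

Swamee-Jain (Type II): Q = -0.965·√(gD⁵h_f/L)·ln[ε/(3.7D) + √(3.17ν²L/(gD³h_f))]
√(gD⁵h_f/L) = √(9.81·0.197⁵·12.7/580) = 0.007983
ε/(3.7D) = 0.00122; √(3.17ν²L/(gD³h_f)) = 9.53×10^-5
Q = -0.965·0.007983·ln(0.001316) = 0.05110 m³/s
Check: V = 1.68 m/s, Re = 1.52×10^5, f = 0.03033, h_f = 12.8 m ≈ 12.7 m ✓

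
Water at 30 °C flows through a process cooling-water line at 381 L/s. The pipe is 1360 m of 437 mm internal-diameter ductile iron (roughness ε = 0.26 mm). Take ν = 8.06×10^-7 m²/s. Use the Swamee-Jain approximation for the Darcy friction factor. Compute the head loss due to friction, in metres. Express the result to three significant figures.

V = 4Q/(πD²) = 4·0.381/(π·0.437²) = 2.540 m/s
Re = VD/ν = 2.540·0.437/8.06×10^-7 = 1.38×10^6 → turbulent
ε/D = 0.26/437 = 5.95×10^-4
Swamee-Jain: f = 0.01778
h_f = f(L/D)V²/(2g) = 0.01778·(1360/0.437)·2.540²/(2·9.81) = 18.20 m

h_f ≈ 18.2 m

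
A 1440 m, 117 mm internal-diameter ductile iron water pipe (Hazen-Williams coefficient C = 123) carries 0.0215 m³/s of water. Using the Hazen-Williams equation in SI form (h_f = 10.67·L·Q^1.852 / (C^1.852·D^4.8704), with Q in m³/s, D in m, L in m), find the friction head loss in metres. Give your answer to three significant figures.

h_f = 10.67·1440·0.0215^1.852 / (123^1.852·0.117^4.8704) = 58.35 m

h_f ≈ 58.3 m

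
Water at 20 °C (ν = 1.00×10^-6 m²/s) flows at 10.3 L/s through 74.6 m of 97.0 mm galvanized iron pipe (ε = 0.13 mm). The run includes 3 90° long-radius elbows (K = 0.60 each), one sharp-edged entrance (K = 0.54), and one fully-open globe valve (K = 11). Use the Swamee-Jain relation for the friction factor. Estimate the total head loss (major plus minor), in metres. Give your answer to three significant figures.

H_L ≈ 3.07 m

V = 4Q/(πD²) = 1.394 m/s; V²/2g = 0.09902 m
Re = 1.35×10^5, ε/D = 0.00134 → f = 0.02295 (Swamee-Jain)
Major: h_f = f(L/D)·V²/2g = 0.02295·769.1·0.09902 = 1.748 m
Minor: ΣK = 13.3; h_m = ΣK·V²/2g = 1.321 m
Total H_L = 1.748 + 1.321 = 3.069 m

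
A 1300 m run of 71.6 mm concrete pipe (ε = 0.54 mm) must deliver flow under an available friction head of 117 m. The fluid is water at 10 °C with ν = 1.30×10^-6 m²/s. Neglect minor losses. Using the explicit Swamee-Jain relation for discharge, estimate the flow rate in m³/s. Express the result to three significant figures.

Swamee-Jain (Type II): Q = -0.965·√(gD⁵h_f/L)·ln[ε/(3.7D) + √(3.17ν²L/(gD³h_f))]
√(gD⁵h_f/L) = √(9.81·0.0716⁵·117/1300) = 0.001289
ε/(3.7D) = 0.00204; √(3.17ν²L/(gD³h_f)) = 1.29×10^-4
Q = -0.965·0.001289·ln(0.002167) = 0.007630 m³/s
Check: V = 1.90 m/s, Re = 1.04×10^5, f = 0.03547, h_f = 118 m ≈ 117 m ✓

Q ≈ 0.00763 m³/s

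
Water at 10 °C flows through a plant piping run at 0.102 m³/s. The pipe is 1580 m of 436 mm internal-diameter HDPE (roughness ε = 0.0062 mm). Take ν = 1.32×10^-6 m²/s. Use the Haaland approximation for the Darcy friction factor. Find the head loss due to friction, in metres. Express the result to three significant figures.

V = 4Q/(πD²) = 4·0.102/(π·0.436²) = 0.6832 m/s
Re = VD/ν = 0.6832·0.436/1.32×10^-6 = 2.26×10^5 → turbulent
ε/D = 0.0062/436 = 1.42×10^-5
Haaland: f = 0.01524
h_f = f(L/D)V²/(2g) = 0.01524·(1580/0.436)·0.6832²/(2·9.81) = 1.313 m

h_f ≈ 1.31 m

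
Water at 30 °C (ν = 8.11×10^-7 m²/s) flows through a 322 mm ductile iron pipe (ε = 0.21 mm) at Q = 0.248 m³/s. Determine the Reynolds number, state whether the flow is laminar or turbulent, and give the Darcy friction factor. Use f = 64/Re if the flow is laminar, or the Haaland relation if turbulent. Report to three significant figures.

Re ≈ 1.21×10^6; turbulent; f ≈ 0.0181

V = 4Q/(πD²) = 3.045 m/s
Re = VD/ν = 3.045·0.322/8.11×10^-7 = 1.21×10^6
Re > 4000 → turbulent; ε/D = 6.52×10^-4
Haaland: f = 0.01808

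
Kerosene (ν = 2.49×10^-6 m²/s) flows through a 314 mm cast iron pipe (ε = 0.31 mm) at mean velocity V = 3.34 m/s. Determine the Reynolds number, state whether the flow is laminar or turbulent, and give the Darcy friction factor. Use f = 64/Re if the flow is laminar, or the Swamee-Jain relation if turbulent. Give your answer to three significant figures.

Re = VD/ν = 3.340·0.314/2.49×10^-6 = 4.21×10^5
Re > 4000 → turbulent; ε/D = 9.87×10^-4
Swamee-Jain: f = 0.02041

Re ≈ 4.21×10^5; turbulent; f ≈ 0.0204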